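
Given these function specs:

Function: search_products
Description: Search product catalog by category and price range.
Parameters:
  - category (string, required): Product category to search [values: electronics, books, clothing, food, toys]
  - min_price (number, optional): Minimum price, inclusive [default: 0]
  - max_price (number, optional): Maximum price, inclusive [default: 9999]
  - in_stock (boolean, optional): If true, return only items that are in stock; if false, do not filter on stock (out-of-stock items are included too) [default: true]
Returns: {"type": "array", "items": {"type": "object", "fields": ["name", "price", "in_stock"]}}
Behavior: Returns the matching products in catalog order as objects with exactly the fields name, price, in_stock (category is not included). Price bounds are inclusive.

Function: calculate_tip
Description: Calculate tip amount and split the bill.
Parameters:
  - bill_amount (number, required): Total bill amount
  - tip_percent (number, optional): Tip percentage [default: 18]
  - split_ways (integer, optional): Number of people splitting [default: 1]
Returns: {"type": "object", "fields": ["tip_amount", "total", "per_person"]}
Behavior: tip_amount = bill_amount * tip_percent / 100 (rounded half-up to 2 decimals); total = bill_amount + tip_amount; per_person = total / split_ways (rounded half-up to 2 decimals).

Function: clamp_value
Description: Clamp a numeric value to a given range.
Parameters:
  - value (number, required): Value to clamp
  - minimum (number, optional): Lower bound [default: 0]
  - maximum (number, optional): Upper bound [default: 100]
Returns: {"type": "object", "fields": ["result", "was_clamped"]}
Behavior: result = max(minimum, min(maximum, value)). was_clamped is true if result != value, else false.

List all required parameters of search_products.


Parameters of search_products and their required/optional flag:
  category: required
  min_price: optional
  max_price: optional
  in_stock: optional
category


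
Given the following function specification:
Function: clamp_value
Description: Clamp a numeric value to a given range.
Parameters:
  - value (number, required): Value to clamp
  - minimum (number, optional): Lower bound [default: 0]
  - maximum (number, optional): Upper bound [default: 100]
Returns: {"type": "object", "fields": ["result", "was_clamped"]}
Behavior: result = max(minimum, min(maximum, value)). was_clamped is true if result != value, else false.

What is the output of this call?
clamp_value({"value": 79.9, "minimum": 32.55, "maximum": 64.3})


result = max(32.55, min(64.3, 79.9)) = max(32.55, 64.3) = 64.3
was_clamped = (64.3 != 79.9) = true
Output:
{"result": 64.3, "was_clamped": true}


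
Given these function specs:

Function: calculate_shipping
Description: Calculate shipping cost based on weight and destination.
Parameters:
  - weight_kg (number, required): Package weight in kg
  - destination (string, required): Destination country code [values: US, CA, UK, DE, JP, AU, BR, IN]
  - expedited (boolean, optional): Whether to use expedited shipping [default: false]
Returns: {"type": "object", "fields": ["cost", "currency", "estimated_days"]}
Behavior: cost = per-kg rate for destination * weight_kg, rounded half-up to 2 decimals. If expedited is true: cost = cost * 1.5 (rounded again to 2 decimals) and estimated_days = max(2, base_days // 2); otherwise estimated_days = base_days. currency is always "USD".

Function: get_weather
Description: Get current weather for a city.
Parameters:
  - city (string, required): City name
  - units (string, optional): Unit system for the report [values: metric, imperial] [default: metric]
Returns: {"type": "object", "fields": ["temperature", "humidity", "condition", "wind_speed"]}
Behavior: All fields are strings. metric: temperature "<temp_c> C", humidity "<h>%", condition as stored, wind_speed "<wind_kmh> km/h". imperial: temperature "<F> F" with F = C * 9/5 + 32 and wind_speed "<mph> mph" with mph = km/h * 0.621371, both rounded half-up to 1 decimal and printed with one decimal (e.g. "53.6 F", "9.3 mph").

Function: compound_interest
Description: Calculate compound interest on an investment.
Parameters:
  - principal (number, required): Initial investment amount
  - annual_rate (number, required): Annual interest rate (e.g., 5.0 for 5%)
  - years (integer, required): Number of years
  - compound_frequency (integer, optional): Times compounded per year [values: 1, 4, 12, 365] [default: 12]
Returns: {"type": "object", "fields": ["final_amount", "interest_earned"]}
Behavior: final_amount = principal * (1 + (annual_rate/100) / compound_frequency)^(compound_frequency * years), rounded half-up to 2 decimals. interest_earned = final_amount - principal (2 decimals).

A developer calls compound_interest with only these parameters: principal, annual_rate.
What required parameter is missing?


Required parameters: principal, annual_rate, years
Provided: principal, annual_rate
Missing: years
years


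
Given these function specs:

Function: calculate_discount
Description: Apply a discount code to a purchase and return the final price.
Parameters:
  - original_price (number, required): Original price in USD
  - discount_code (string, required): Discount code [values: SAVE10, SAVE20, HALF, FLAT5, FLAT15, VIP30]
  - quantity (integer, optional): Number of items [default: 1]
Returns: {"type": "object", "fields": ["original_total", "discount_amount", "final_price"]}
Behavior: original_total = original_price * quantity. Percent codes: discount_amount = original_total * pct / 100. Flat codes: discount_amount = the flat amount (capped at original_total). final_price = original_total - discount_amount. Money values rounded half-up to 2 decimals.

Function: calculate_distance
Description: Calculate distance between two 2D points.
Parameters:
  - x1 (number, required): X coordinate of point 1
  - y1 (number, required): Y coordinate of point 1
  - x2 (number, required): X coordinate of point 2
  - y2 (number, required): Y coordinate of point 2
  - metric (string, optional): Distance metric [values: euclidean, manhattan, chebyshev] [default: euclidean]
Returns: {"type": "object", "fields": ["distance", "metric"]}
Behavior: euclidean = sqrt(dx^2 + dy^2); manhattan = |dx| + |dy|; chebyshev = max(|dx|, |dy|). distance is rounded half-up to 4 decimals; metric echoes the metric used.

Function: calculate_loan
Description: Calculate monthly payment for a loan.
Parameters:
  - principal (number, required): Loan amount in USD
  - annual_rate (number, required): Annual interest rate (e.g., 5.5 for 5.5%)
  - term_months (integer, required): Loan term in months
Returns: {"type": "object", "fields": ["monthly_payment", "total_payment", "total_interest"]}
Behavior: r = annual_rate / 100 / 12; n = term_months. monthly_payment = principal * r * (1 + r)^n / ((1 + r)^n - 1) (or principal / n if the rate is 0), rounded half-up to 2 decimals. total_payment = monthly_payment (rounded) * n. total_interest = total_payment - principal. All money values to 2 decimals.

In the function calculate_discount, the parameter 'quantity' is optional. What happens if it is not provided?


The calculate_discount spec declares:
  - quantity (integer, optional): Number of items [default: 1]
It defaults to 1


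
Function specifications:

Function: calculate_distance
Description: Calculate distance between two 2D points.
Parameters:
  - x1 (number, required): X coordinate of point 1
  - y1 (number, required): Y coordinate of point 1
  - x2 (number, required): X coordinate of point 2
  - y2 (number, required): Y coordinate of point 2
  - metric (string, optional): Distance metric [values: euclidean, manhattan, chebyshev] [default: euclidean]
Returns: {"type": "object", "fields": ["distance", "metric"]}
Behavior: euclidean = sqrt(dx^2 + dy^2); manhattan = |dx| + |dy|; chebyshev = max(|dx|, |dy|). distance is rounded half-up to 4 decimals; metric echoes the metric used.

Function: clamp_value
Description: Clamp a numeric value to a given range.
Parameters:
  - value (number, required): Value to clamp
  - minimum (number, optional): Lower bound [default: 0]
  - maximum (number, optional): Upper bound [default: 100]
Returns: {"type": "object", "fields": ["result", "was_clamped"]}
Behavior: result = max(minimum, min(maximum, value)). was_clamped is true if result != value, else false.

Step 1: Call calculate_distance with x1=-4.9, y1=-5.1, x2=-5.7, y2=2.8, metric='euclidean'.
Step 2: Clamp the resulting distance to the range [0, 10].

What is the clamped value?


Step 1: calculate_distance (euclidean)
  |dx| = |-5.7 - -4.9| = 0.8; |dy| = |2.8 - -5.1| = 7.9
  euclidean: sqrt(0.8^2 + 7.9^2) = sqrt(63.05) = 7.940403
  Round to 4 decimals: 7.9404
  -> distance = 7.9404
Step 2: clamp_value(value=7.9404, minimum=0, maximum=10)
  result = max(0, min(10, 7.9404)) = max(0, 7.9404) = 7.9404
  was_clamped = (7.9404 != 7.9404) = false
  -> result = 7.9404
7.9404


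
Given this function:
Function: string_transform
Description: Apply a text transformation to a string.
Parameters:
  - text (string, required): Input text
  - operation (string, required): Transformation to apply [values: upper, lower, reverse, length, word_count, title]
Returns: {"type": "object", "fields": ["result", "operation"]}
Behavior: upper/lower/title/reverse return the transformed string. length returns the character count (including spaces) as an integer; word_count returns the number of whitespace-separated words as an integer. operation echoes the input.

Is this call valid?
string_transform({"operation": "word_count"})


Checking required parameters...
Missing required parameter: text
Invalid - missing required parameter 'text'


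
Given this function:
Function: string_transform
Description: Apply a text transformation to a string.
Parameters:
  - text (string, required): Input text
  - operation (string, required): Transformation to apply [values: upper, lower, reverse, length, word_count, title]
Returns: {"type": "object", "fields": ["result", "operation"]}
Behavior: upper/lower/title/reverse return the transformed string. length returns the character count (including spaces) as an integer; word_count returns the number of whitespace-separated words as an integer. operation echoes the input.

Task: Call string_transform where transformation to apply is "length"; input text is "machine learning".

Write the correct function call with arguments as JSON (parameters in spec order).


Mapping each described value to its parameter name:
  'Transformation to apply' -> operation = "length"
  'Input text' -> text = "machine learning"
string_transform({"text": "machine learning", "operation": "length"})


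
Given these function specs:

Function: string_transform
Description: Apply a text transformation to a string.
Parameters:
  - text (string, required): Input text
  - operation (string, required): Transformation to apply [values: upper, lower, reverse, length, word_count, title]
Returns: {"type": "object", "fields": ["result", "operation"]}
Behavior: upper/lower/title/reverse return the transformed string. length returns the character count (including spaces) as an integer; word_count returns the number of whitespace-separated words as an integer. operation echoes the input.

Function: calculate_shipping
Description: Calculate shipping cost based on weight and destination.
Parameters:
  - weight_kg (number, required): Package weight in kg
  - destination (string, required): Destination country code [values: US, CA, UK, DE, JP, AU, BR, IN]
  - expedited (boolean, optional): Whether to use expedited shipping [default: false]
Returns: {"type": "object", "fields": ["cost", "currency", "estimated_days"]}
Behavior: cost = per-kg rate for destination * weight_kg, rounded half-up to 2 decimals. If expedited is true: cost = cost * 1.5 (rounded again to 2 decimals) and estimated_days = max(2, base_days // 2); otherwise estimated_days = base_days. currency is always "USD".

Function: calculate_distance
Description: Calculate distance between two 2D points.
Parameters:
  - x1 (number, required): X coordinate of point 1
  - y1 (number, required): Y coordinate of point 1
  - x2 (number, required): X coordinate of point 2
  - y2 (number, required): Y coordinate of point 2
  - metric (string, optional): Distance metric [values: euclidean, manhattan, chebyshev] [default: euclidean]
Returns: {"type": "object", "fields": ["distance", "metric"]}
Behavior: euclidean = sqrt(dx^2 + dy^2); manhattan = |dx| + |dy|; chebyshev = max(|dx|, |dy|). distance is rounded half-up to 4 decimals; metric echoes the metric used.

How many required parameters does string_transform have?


Parameters of string_transform: text (required), operation (required)
Required count:
2


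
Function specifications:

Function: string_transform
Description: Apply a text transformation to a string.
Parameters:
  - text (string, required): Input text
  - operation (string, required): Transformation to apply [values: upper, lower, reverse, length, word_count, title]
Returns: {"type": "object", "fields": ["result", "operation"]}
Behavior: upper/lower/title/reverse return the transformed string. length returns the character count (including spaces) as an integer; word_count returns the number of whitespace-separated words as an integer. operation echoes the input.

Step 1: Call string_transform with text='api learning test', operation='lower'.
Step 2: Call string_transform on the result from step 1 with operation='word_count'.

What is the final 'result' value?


Step 1: string_transform(text='api learning test', operation='lower')
  -> result = 'api learning test'
Step 2: string_transform(text='api learning test', operation='word_count')
  words: api, learning, test -> 3
  -> result = 3
3


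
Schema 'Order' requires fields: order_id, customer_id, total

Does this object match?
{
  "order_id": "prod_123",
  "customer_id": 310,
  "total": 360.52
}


Checking required fields... All present.
Valid - all required fields present


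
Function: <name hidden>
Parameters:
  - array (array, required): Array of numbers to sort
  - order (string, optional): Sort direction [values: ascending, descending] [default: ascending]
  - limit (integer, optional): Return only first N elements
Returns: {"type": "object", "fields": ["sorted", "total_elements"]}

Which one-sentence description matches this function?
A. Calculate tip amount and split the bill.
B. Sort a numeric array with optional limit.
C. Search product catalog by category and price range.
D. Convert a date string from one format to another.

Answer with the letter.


Parameters array, order, limit and return ["sorted", "total_elements"] fit: Sort a numeric array with optional limit.
B


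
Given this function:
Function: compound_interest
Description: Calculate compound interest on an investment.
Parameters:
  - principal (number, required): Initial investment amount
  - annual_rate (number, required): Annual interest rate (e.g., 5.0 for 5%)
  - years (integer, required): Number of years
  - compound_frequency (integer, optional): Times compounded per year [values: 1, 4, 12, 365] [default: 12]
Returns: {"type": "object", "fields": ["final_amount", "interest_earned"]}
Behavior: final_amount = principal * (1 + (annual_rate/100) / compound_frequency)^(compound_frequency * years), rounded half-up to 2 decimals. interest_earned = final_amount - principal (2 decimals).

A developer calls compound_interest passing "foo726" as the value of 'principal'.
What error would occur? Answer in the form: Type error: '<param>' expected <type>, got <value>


Spec: 'principal' is declared as number; "foo726" is a string.
Type error: 'principal' expected number, got "foo726"


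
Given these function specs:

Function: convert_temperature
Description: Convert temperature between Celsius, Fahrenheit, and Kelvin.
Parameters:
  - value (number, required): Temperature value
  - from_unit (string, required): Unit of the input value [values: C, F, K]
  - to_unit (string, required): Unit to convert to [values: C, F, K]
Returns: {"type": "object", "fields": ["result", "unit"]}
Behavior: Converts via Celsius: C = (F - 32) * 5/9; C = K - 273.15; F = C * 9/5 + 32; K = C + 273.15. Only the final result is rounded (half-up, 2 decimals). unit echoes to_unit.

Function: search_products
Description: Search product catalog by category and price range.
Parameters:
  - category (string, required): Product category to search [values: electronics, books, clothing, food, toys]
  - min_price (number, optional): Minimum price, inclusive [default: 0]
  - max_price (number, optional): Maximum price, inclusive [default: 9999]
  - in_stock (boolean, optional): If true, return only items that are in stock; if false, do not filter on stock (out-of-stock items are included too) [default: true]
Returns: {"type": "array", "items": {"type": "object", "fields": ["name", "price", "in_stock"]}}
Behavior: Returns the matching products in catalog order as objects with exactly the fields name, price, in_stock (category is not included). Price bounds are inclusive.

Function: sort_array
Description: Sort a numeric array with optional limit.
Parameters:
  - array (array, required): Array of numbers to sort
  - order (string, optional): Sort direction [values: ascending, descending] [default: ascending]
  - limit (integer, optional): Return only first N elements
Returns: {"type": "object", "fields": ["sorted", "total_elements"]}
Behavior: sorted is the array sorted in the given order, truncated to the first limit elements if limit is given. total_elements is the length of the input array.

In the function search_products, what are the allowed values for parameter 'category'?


The search_products spec declares:
  - category (string, required): Product category to search [values: electronics, books, clothing, food, toys]
Allowed values:
electronics, books, clothing, food, toys


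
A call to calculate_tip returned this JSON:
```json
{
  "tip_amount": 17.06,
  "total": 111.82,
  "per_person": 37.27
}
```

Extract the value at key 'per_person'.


37.27


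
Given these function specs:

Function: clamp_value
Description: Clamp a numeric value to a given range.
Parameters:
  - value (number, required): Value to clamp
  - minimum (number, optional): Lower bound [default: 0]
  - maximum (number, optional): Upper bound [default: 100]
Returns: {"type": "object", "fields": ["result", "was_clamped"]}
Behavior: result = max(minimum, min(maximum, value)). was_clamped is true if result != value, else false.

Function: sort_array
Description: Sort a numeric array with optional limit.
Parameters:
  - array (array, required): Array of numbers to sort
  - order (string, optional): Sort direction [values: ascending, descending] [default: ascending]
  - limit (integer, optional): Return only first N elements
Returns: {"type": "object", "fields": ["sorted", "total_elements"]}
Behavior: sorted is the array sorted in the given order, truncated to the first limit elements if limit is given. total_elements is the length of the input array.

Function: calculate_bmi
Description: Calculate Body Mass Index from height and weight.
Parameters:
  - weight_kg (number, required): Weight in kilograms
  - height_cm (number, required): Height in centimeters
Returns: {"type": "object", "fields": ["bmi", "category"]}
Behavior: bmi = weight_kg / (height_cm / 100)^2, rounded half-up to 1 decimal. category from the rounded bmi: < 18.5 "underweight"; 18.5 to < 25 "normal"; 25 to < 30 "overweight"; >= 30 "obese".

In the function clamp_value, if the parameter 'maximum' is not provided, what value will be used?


The clamp_value spec declares:
  - maximum (number, optional): Upper bound [default: 100]
Default:
100


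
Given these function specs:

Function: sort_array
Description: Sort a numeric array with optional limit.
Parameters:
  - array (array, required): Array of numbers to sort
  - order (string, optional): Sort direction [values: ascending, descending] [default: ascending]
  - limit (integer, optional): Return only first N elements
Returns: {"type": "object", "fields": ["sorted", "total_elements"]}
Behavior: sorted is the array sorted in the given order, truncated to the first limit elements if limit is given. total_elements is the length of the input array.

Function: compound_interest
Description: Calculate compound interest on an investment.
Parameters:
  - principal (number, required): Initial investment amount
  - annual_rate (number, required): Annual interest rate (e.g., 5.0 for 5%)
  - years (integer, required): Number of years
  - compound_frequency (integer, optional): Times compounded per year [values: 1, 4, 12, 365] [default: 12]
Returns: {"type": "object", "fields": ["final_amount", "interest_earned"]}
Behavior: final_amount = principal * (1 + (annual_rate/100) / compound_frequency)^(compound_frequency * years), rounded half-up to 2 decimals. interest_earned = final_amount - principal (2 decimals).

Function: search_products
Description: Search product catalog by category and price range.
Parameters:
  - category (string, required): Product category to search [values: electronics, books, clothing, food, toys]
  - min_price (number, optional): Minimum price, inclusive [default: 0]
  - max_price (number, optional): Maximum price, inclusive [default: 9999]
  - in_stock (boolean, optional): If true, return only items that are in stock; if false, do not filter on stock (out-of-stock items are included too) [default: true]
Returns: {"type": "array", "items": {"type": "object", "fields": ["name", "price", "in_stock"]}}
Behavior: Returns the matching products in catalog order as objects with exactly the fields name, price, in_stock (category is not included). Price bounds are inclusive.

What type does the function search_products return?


The search_products spec declares Returns: {"type": "array", "items": {"type": "object", "fields": ["name", "price", "in_stock"]}}
Type:
array


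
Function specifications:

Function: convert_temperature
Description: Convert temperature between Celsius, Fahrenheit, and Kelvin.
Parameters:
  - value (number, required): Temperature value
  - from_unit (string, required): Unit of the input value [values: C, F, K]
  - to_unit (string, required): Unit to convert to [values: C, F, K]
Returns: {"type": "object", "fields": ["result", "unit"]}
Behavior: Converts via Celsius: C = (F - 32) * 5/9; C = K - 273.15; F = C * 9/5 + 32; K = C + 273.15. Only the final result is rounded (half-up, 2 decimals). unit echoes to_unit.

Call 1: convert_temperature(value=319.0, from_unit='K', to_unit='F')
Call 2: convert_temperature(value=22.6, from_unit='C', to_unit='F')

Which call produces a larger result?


Call 1:
  To C: 319 - 273.15 = 45.85
  To F: 45.85 * 9/5 + 32 = 114.53
  Round to 2 decimals: 114.53
  -> 114.53 F
Call 2:
  Input already in C: 22.6
  To F: 22.6 * 9/5 + 32 = 72.68
  Round to 2 decimals: 72.68
  -> 72.68 F
Call 1 (114.53 F)


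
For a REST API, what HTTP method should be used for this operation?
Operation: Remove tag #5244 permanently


GET = read, POST = create, PUT = update/replace, DELETE = remove
This operation is a removal.
DELETE


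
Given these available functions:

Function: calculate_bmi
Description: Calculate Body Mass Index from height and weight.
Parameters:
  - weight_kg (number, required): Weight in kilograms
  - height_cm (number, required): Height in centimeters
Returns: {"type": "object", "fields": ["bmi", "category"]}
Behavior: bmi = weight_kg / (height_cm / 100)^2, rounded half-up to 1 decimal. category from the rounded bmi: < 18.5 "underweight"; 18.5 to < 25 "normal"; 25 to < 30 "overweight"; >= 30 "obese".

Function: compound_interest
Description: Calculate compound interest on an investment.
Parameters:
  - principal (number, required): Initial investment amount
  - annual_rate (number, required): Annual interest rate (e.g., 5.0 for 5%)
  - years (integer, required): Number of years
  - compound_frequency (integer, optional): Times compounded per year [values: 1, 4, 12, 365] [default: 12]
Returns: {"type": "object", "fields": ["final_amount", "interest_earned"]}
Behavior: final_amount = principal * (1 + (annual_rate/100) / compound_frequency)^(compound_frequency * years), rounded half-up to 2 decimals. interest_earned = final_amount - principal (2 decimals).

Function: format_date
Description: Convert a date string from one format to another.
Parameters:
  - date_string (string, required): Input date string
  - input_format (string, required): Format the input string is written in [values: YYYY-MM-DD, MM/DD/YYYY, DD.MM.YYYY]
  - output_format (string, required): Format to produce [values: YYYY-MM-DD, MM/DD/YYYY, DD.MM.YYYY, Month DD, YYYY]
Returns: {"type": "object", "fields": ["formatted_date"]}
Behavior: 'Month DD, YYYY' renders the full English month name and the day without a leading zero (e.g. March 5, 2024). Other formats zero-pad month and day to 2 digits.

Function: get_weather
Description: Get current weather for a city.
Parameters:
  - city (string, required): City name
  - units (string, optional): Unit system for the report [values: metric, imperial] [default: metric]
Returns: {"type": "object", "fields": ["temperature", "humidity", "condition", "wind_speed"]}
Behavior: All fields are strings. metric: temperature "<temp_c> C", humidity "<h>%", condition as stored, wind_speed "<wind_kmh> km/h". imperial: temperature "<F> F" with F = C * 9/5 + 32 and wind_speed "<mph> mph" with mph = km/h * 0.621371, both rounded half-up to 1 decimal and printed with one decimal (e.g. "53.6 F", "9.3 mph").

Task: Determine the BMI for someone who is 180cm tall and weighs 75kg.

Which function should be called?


The task needs a function whose description is: Calculate Body Mass Index from height and weight.
calculate_bmi


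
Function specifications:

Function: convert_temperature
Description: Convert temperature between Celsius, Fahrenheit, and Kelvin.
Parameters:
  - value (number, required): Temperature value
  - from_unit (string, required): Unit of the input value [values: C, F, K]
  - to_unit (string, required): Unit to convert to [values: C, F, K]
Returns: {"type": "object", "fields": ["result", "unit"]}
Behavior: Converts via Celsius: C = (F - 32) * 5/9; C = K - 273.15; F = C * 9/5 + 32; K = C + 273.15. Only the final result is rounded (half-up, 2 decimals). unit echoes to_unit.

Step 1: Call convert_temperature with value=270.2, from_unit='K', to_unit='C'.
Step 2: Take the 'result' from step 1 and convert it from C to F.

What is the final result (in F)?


Step 1: convert_temperature(value=270.2, from_unit=K, to_unit=C)
  To C: 270.2 - 273.15 = -2.95
  Target is C: -2.95
  Round to 2 decimals: -2.95
  -> result = -2.95 C
Step 2: convert_temperature(value=-2.95, from_unit=C, to_unit=F)
  Input already in C: -2.95
  To F: -2.95 * 9/5 + 32 = 26.69
  Round to 2 decimals: 26.69
  -> result = 26.69 F
26.69 F


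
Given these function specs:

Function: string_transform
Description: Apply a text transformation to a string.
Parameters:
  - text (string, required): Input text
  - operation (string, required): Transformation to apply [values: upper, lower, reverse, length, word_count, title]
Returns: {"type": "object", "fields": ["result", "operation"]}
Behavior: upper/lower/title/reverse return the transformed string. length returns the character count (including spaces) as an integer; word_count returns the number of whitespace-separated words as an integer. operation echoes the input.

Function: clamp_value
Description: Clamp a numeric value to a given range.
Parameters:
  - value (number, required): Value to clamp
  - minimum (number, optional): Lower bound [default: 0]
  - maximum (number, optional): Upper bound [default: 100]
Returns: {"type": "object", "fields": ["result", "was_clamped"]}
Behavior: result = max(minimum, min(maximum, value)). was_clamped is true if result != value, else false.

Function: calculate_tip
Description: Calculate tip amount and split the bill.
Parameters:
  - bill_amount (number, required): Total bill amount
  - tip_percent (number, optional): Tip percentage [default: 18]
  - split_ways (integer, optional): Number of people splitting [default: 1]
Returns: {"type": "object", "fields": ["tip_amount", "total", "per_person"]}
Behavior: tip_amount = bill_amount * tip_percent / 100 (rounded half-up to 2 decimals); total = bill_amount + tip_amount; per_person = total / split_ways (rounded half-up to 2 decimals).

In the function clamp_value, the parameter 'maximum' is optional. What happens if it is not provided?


The clamp_value spec declares:
  - maximum (number, optional): Upper bound [default: 100]
It defaults to 100


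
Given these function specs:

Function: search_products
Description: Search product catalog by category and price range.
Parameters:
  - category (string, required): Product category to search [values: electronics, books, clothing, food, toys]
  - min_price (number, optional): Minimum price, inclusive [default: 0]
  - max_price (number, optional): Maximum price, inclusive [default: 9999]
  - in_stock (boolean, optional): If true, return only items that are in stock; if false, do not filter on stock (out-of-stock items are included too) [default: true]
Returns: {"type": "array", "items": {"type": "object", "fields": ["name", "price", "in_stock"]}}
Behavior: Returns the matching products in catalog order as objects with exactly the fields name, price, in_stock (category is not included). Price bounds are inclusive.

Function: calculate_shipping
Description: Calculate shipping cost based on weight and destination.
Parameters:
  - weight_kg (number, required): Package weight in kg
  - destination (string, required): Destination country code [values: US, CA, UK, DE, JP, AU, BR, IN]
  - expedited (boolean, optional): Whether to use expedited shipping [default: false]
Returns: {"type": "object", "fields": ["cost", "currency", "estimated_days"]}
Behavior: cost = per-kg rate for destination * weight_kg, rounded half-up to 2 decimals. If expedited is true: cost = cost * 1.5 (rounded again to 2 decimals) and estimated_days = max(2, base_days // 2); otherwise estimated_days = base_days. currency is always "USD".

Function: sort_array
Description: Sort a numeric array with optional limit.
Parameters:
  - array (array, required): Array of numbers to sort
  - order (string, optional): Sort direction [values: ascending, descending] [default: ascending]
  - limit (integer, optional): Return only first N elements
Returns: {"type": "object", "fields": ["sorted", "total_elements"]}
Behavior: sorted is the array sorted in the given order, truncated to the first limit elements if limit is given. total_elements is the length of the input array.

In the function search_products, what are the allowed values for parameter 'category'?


The search_products spec declares:
  - category (string, required): Product category to search [values: electronics, books, clothing, food, toys]
Allowed values:
electronics, books, clothing, food, toys


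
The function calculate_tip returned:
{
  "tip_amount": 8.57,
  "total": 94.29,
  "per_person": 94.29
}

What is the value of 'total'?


94.29


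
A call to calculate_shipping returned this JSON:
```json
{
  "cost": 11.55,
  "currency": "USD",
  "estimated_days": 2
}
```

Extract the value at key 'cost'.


11.55


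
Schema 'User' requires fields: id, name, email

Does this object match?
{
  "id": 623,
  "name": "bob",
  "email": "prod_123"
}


Checking required fields... All present.
Valid - all required fields present


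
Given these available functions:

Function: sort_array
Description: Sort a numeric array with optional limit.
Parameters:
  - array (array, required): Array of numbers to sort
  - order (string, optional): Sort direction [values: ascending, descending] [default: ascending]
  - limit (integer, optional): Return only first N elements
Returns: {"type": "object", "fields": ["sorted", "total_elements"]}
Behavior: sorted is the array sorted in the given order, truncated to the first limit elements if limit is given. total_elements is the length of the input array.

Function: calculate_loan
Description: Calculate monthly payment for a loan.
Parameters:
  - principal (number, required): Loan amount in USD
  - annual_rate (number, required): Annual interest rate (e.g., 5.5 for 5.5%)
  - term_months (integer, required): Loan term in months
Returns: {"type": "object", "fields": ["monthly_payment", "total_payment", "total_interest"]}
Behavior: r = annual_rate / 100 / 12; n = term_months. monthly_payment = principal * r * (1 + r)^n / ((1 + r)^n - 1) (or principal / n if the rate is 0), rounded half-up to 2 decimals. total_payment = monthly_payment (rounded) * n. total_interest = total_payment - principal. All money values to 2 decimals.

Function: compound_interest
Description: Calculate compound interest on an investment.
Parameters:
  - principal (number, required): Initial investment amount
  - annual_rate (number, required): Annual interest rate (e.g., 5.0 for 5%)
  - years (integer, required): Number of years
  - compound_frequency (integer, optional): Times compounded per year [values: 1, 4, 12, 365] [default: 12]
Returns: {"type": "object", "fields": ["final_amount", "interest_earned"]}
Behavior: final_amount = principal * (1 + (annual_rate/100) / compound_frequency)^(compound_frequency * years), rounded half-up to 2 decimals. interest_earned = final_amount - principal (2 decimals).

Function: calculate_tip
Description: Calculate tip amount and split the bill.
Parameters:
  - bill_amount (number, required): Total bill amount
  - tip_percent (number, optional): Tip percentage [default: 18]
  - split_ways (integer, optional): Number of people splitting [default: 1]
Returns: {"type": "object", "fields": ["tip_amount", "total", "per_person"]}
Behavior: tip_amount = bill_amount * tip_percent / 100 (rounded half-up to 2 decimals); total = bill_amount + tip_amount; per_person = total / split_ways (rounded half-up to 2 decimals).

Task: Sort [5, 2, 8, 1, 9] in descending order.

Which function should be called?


The task needs a function whose description is: Sort a numeric array with optional limit.
sort_array


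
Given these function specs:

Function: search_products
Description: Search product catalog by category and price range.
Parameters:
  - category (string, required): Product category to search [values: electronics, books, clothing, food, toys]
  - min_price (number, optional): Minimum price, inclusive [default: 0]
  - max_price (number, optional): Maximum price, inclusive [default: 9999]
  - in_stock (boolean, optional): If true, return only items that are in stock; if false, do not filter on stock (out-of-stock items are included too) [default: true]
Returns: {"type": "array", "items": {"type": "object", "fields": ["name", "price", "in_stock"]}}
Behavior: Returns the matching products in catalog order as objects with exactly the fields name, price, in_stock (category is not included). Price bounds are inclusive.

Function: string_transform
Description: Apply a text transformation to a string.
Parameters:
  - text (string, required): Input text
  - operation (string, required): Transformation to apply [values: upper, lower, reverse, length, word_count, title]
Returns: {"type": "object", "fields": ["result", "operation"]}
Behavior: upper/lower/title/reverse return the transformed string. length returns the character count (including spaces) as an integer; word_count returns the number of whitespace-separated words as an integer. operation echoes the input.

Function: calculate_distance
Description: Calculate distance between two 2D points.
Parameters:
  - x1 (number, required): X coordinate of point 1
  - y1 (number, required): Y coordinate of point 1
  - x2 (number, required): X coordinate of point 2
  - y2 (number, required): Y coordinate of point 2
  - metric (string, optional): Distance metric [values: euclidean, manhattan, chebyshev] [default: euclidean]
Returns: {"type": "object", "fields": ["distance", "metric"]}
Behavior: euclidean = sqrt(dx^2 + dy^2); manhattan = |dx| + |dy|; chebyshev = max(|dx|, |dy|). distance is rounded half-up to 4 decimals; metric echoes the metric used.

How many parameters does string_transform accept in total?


Parameters of string_transform: text (required), operation (required)
Total:
2


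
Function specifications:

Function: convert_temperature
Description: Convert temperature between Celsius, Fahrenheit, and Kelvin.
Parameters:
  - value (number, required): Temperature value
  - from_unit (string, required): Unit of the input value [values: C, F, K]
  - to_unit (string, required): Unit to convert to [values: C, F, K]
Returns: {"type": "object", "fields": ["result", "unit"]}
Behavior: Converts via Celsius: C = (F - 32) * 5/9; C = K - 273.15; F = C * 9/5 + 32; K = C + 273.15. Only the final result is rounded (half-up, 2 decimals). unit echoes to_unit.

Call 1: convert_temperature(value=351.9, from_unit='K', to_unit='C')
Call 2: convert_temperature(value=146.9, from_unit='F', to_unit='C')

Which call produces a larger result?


Call 1:
  To C: 351.9 - 273.15 = 78.75
  Target is C: 78.75
  Round to 2 decimals: 78.75
  -> 78.75 C
Call 2:
  To C: (146.9 - 32) * 5/9 = 63.833333
  Target is C: 63.833333
  Round to 2 decimals: 63.83
  -> 63.83 C
Call 1 (78.75 C)


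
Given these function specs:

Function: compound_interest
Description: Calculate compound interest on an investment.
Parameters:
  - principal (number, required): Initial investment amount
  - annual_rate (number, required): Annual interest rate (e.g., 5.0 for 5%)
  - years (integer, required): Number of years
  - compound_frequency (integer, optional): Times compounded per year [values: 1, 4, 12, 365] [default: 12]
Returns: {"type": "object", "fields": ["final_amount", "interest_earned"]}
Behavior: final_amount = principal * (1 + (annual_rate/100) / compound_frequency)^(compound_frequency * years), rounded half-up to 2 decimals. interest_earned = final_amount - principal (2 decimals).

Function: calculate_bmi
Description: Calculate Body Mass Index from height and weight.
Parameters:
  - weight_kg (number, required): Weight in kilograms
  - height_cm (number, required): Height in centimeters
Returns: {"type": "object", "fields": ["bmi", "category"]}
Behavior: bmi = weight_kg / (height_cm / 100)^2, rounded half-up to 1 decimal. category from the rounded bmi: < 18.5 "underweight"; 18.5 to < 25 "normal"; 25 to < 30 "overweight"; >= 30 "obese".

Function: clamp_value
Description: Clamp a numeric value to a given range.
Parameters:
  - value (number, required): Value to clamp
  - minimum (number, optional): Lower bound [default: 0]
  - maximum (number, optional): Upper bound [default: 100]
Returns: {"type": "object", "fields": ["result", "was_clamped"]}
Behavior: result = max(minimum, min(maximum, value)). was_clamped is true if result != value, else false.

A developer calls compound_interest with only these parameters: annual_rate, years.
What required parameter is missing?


Required parameters: principal, annual_rate, years
Provided: annual_rate, years
Missing: principal
principal


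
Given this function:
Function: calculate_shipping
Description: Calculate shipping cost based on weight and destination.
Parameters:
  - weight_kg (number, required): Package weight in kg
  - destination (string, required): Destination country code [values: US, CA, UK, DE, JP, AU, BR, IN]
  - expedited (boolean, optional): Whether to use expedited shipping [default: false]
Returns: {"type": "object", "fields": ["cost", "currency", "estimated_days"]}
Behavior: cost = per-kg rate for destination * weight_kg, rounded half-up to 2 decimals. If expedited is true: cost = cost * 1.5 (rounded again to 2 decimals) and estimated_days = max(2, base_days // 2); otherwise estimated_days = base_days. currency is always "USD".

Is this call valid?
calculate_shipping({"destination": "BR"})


Checking required parameters...
Missing required parameter: weight_kg
Invalid - missing required parameter 'weight_kg'


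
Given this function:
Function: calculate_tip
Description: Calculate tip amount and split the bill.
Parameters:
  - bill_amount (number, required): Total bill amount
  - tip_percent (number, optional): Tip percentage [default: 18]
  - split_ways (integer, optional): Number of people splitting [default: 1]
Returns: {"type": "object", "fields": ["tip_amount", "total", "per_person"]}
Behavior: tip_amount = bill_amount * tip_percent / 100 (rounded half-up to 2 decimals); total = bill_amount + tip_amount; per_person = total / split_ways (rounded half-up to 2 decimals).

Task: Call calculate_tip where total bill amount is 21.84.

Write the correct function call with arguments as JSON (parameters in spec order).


Mapping each described value to its parameter name:
  'Total bill amount' -> bill_amount = 21.84
calculate_tip({"bill_amount": 21.84})
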